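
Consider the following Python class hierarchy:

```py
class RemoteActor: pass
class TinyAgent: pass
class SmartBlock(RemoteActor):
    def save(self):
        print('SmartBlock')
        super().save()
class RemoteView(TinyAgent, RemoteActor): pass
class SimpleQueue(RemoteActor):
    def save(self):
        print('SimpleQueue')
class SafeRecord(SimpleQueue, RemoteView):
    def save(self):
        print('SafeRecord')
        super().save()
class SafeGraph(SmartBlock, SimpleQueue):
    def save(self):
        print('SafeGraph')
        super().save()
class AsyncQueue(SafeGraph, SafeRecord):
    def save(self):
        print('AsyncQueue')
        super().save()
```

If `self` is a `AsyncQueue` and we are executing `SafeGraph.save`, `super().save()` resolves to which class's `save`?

SmartBlock

L[AsyncQueue] = AsyncQueue + merge(L[SafeGraph], L[SafeRecord], [SafeGraph SafeRecord])
  take SafeGraph:  [SafeGraph SmartBlock SimpleQueue RemoteActor object] + [SafeRecord SimpleQueue RemoteView TinyAgent RemoteActor object] + [SafeGraph SafeRecord]
  take SmartBlock:  [SmartBlock SimpleQueue RemoteActor object] + [SafeRecord SimpleQueue RemoteView TinyAgent RemoteActor object] + [SafeRecord]
  take SafeRecord:  [SimpleQueue RemoteActor object] + [SafeRecord SimpleQueue RemoteView TinyAgent RemoteActor object] + [SafeRecord]
  take SimpleQueue:  [SimpleQueue RemoteActor object] + [SimpleQueue RemoteView TinyAgent RemoteActor object]
  take RemoteView:  [RemoteActor object] + [RemoteView TinyAgent RemoteActor object]
  take TinyAgent:  [RemoteActor object] + [TinyAgent RemoteActor object]
  take RemoteActor:  [RemoteActor object] + [RemoteActor object]
  take object:  [object] + [object]
MRO: AsyncQueue SafeGraph SmartBlock SafeRecord SimpleQueue RemoteView TinyAgent RemoteActor object
super() in SafeGraph.save on a AsyncQueue instance goes to the class after SafeGraph in AsyncQueue's MRO: SmartBlock.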